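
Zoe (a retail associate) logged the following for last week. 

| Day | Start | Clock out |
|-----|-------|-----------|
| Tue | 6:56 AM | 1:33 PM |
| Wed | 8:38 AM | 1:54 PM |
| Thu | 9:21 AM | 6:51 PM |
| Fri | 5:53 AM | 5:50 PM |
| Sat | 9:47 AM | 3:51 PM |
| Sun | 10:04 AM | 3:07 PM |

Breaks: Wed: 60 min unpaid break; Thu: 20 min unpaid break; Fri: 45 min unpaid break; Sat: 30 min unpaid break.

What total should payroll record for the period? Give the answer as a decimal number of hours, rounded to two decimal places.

41.87 hours

Tue: 6:56 AM–1:33 PM = 6 h 37 min
Wed: 8:38 AM–1:54 PM = 5 h 16 min; less 60 min break → 4 h 16 min
Thu: 9:21 AM–6:51 PM = 9 h 30 min; less 20 min break → 9 h 10 min
Fri: 5:53 AM–5:50 PM = 11 h 57 min; less 45 min break → 11 h 12 min
Sat: 9:47 AM–3:51 PM = 6 h 4 min; less 30 min break → 5 h 34 min
Sun: 10:04 AM–3:07 PM = 5 h 3 min
Total: 6 h 37 min + 4 h 16 min + 9 h 10 min + 11 h 12 min + 5 h 34 min + 5 h 3 min = 41 h 52 min.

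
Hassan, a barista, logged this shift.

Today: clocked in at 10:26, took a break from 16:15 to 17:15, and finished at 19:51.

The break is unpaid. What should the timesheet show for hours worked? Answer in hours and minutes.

8 h 25 min

Today: 10:26–19:51 = 9 h 25 min; less 60 min break → 8 h 25 min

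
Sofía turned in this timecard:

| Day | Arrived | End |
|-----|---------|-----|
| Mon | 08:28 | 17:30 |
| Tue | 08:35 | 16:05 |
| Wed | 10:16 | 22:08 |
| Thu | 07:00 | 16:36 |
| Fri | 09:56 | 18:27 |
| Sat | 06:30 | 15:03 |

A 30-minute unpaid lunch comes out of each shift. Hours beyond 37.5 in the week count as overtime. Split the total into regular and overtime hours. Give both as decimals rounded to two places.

Regular 37.50 hours, overtime 14.57 hours

Mon: 08:28–17:30 = 9 h 2 min; less 30 min break → 8 h 32 min
Tue: 08:35–16:05 = 7 h 30 min; less 30 min break → 7 h 0 min
Wed: 10:16–22:08 = 11 h 52 min; less 30 min break → 11 h 22 min
Thu: 07:00–16:36 = 9 h 36 min; less 30 min break → 9 h 6 min
Fri: 09:56–18:27 = 8 h 31 min; less 30 min break → 8 h 1 min
Sat: 06:30–15:03 = 8 h 33 min; less 30 min break → 8 h 3 min
Total worked: 52 h 4 min = 52.07 h.
Threshold 37.5 h → overtime 14 h 34 min, regular 37 h 30 min.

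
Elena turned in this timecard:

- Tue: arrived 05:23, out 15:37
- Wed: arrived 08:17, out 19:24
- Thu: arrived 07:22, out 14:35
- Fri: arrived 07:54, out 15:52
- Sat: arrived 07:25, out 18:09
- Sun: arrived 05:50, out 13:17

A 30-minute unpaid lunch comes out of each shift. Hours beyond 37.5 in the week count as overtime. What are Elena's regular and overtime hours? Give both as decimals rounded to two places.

Tue: 05:23–15:37 = 10 h 14 min; less 30 min break → 9 h 44 min
Wed: 08:17–19:24 = 11 h 7 min; less 30 min break → 10 h 37 min
Thu: 07:22–14:35 = 7 h 13 min; less 30 min break → 6 h 43 min
Fri: 07:54–15:52 = 7 h 58 min; less 30 min break → 7 h 28 min
Sat: 07:25–18:09 = 10 h 44 min; less 30 min break → 10 h 14 min
Sun: 05:50–13:17 = 7 h 27 min; less 30 min break → 6 h 57 min
Total worked: 51 h 43 min = 51.72 h.
Threshold 37.5 h → overtime 14 h 13 min, regular 37 h 30 min.

Regular 37.50 hours, overtime 14.22 hours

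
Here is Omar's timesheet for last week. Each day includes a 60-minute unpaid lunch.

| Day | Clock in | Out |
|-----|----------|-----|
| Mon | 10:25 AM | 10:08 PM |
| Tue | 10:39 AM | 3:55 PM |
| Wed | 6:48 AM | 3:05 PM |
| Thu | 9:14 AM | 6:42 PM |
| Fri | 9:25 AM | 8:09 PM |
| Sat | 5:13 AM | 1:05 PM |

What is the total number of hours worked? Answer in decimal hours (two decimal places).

Mon: 10:25 AM–10:08 PM = 11 h 43 min; less 60 min break → 10 h 43 min
Tue: 10:39 AM–3:55 PM = 5 h 16 min; less 60 min break → 4 h 16 min
Wed: 6:48 AM–3:05 PM = 8 h 17 min; less 60 min break → 7 h 17 min
Thu: 9:14 AM–6:42 PM = 9 h 28 min; less 60 min break → 8 h 28 min
Fri: 9:25 AM–8:09 PM = 10 h 44 min; less 60 min break → 9 h 44 min
Sat: 5:13 AM–1:05 PM = 7 h 52 min; less 60 min break → 6 h 52 min
Total: 10 h 43 min + 4 h 16 min + 7 h 17 min + 8 h 28 min + 9 h 44 min + 6 h 52 min = 47 h 20 min.

47.33 hours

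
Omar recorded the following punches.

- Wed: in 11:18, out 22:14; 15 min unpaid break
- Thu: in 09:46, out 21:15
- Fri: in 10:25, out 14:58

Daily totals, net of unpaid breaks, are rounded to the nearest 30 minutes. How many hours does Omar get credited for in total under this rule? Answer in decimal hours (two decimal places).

26.50 hours

Wed: 11:18–22:14 = 10 h 56 min − 15 min = 10 h 41 min → rounds to 10 h 30 min
Thu: 09:46–21:15 = 11 h 29 min → rounds to 11 h 30 min
Fri: 10:25–14:58 = 4 h 33 min → rounds to 4 h 30 min
Total credited: 26 h 30 min.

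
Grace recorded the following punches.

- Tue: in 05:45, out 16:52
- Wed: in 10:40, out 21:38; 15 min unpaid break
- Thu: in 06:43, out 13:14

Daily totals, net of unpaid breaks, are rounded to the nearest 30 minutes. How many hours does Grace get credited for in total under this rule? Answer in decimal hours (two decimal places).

Tue: 05:45–16:52 = 11 h 7 min → rounds to 11 h 0 min
Wed: 10:40–21:38 = 10 h 58 min − 15 min = 10 h 43 min → rounds to 10 h 30 min
Thu: 06:43–13:14 = 6 h 31 min → rounds to 6 h 30 min
Total credited: 28 h 0 min.

28.00 hours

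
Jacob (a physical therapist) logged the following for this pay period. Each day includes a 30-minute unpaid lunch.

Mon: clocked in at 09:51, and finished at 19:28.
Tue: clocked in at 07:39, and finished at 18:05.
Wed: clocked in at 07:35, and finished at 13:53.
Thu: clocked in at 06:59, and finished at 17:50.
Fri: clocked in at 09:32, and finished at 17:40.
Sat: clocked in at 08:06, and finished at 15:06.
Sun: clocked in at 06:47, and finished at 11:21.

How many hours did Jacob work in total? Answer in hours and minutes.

53 h 24 min

Mon: 09:51–19:28 = 9 h 37 min; less 30 min break → 9 h 7 min
Tue: 07:39–18:05 = 10 h 26 min; less 30 min break → 9 h 56 min
Wed: 07:35–13:53 = 6 h 18 min; less 30 min break → 5 h 48 min
Thu: 06:59–17:50 = 10 h 51 min; less 30 min break → 10 h 21 min
Fri: 09:32–17:40 = 8 h 8 min; less 30 min break → 7 h 38 min
Sat: 08:06–15:06 = 7 h 0 min; less 30 min break → 6 h 30 min
Sun: 06:47–11:21 = 4 h 34 min; less 30 min break → 4 h 4 min
Total: 9 h 7 min + 9 h 56 min + 5 h 48 min + 10 h 21 min + 7 h 38 min + 6 h 30 min + 4 h 4 min = 53 h 24 min.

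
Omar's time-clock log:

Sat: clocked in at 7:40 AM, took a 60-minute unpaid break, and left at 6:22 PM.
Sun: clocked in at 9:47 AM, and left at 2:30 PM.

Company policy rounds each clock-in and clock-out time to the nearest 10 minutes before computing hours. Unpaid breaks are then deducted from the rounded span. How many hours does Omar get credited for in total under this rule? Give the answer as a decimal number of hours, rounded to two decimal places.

Sat: in 7:40 AM→7:40 AM, out 6:22 PM→6:20 PM; 10 h 40 min − 60 min = 9 h 40 min
Sun: in 9:47 AM→9:50 AM, out 2:30 PM→2:30 PM; 4 h 40 min
Total credited: 14 h 20 min.

14.33 hours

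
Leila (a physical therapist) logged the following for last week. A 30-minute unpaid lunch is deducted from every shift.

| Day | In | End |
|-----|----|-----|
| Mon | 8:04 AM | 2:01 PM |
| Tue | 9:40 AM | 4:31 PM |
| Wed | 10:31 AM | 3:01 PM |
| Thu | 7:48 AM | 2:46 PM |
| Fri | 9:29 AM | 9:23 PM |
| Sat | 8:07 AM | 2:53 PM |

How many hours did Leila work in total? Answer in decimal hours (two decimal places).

Mon: 8:04 AM–2:01 PM = 5 h 57 min; less 30 min break → 5 h 27 min
Tue: 9:40 AM–4:31 PM = 6 h 51 min; less 30 min break → 6 h 21 min
Wed: 10:31 AM–3:01 PM = 4 h 30 min; less 30 min break → 4 h 0 min
Thu: 7:48 AM–2:46 PM = 6 h 58 min; less 30 min break → 6 h 28 min
Fri: 9:29 AM–9:23 PM = 11 h 54 min; less 30 min break → 11 h 24 min
Sat: 8:07 AM–2:53 PM = 6 h 46 min; less 30 min break → 6 h 16 min
Total: 5 h 27 min + 6 h 21 min + 4 h 0 min + 6 h 28 min + 11 h 24 min + 6 h 16 min = 39 h 56 min.

39.93 hours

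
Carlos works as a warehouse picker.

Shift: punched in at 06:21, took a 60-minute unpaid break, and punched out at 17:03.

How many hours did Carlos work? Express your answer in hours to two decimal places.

9.70 hours

Shift: 06:21–17:03 = 10 h 42 min; less 60 min break → 9 h 42 min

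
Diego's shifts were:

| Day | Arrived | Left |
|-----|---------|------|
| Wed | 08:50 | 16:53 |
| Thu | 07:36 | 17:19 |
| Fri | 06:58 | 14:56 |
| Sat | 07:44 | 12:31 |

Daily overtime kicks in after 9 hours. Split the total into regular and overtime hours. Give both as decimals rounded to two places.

Regular 29.80 hours, overtime 0.72 hours

Wed: 08:50–16:53 = 8 h 3 min
Thu: 07:36–17:19 = 9 h 43 min
Fri: 06:58–14:56 = 7 h 58 min
Sat: 07:44–12:31 = 4 h 47 min
Wed reg 8 h 3 min / OT 0 h 0 min; Thu reg 9 h 0 min / OT 0 h 43 min; Fri reg 7 h 58 min / OT 0 h 0 min; Sat reg 4 h 47 min / OT 0 h 0 min.
Totals: regular 29 h 48 min, overtime 0 h 43 min.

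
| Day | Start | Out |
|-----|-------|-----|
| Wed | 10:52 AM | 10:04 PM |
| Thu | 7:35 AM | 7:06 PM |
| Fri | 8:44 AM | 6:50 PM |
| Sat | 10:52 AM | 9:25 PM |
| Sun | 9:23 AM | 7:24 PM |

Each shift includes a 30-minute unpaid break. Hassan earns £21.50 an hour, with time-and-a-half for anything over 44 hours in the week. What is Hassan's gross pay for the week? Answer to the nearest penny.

£1167.99

Wed: 10:52 AM–10:04 PM = 11 h 12 min; less 30 min break → 10 h 42 min
Thu: 7:35 AM–7:06 PM = 11 h 31 min; less 30 min break → 11 h 1 min
Fri: 8:44 AM–6:50 PM = 10 h 6 min; less 30 min break → 9 h 36 min
Sat: 10:52 AM–9:25 PM = 10 h 33 min; less 30 min break → 10 h 3 min
Sun: 9:23 AM–7:24 PM = 10 h 1 min; less 30 min break → 9 h 31 min
Total worked: 50 h 53 min = 3053 min.
Regular 44 h 0 min = 2640 min at £21.50/h; overtime 6 h 53 min = 413 min at £32.25/h.
Pay = (2640 × £21.50 + 413 × £32.25) ÷ 60 = £1167.99.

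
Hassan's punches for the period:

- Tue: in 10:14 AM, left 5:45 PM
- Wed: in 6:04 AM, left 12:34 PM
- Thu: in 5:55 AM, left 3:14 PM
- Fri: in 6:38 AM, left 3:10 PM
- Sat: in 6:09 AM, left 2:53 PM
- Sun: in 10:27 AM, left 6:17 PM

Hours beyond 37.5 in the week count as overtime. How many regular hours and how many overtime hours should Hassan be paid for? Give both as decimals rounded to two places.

Regular 37.50 hours, overtime 10.93 hours

Tue: 10:14 AM–5:45 PM = 7 h 31 min
Wed: 6:04 AM–12:34 PM = 6 h 30 min
Thu: 5:55 AM–3:14 PM = 9 h 19 min
Fri: 6:38 AM–3:10 PM = 8 h 32 min
Sat: 6:09 AM–2:53 PM = 8 h 44 min
Sun: 10:27 AM–6:17 PM = 7 h 50 min
Total worked: 48 h 26 min = 48.43 h.
Threshold 37.5 h → overtime 10 h 56 min, regular 37 h 30 min.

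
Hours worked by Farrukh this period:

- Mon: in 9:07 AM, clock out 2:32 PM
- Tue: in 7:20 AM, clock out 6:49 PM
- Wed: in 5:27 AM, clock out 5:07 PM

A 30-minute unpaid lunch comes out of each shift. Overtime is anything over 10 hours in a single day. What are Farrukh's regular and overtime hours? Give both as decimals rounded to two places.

Mon: 9:07 AM–2:32 PM = 5 h 25 min; less 30 min break → 4 h 55 min
Tue: 7:20 AM–6:49 PM = 11 h 29 min; less 30 min break → 10 h 59 min
Wed: 5:27 AM–5:07 PM = 11 h 40 min; less 30 min break → 11 h 10 min
Mon reg 4 h 55 min / OT 0 h 0 min; Tue reg 10 h 0 min / OT 0 h 59 min; Wed reg 10 h 0 min / OT 1 h 10 min.
Totals: regular 24 h 55 min, overtime 2 h 9 min.

Regular 24.92 hours, overtime 2.15 hours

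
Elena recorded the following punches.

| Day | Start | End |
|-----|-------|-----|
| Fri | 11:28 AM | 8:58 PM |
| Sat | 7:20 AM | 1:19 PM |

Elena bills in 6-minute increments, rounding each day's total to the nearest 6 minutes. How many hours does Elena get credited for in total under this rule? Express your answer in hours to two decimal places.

Fri: 11:28 AM–8:58 PM = 9 h 30 min → rounds to 9 h 30 min
Sat: 7:20 AM–1:19 PM = 5 h 59 min → rounds to 6 h 0 min
Total credited: 15 h 30 min.

15.50 hours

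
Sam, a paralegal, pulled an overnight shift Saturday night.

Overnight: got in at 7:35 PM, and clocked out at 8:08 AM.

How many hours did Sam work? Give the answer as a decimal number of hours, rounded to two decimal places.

12.55 hours

Overnight: 7:35 PM → midnight = 4 h 25 min; midnight → 8:08 AM = 8 h 8 min; span 12 h 33 min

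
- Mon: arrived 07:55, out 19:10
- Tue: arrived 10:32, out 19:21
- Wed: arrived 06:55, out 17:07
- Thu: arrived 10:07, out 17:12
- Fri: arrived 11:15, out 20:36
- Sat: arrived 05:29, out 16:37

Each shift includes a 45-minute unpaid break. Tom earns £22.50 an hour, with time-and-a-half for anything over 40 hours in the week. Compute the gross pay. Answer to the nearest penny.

Mon: 07:55–19:10 = 11 h 15 min; less 45 min break → 10 h 30 min
Tue: 10:32–19:21 = 8 h 49 min; less 45 min break → 8 h 4 min
Wed: 06:55–17:07 = 10 h 12 min; less 45 min break → 9 h 27 min
Thu: 10:07–17:12 = 7 h 5 min; less 45 min break → 6 h 20 min
Fri: 11:15–20:36 = 9 h 21 min; less 45 min break → 8 h 36 min
Sat: 05:29–16:37 = 11 h 8 min; less 45 min break → 10 h 23 min
Total worked: 53 h 20 min = 3200 min.
Regular 40 h 0 min = 2400 min at £22.50/h; overtime 13 h 20 min = 800 min at £33.75/h.
Pay = (2400 × £22.50 + 800 × £33.75) ÷ 60 = £1350.00.

£1350.00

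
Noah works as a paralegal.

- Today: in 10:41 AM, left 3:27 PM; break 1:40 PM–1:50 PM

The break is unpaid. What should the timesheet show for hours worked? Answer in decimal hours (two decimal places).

Today: 10:41 AM–3:27 PM = 4 h 46 min; less 10 min break → 4 h 36 min

4.60 hours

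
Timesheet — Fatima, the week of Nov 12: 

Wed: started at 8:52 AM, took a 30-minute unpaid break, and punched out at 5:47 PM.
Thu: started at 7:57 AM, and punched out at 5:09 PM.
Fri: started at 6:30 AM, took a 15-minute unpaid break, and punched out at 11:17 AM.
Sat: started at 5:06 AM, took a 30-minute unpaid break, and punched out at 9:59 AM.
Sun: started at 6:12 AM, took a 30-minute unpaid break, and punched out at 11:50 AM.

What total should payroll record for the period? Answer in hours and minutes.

31 h 40 min

Wed: 8:52 AM–5:47 PM = 8 h 55 min; less 30 min break → 8 h 25 min
Thu: 7:57 AM–5:09 PM = 9 h 12 min
Fri: 6:30 AM–11:17 AM = 4 h 47 min; less 15 min break → 4 h 32 min
Sat: 5:06 AM–9:59 AM = 4 h 53 min; less 30 min break → 4 h 23 min
Sun: 6:12 AM–11:50 AM = 5 h 38 min; less 30 min break → 5 h 8 min
Total: 8 h 25 min + 9 h 12 min + 4 h 32 min + 4 h 23 min + 5 h 8 min = 31 h 40 min.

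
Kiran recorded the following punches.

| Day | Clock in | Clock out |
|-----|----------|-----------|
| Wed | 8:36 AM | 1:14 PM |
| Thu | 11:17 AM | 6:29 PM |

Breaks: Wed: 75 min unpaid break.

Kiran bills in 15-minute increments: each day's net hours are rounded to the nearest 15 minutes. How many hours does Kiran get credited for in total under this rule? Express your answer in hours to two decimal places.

10.75 hours

Wed: 8:36 AM–1:14 PM = 4 h 38 min − 75 min = 3 h 23 min → rounds to 3 h 30 min
Thu: 11:17 AM–6:29 PM = 7 h 12 min → rounds to 7 h 15 min
Total credited: 10 h 45 min.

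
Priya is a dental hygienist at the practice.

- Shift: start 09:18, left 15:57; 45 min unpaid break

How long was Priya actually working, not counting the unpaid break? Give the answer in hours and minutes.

Shift: 09:18–15:57 = 6 h 39 min; less 45 min break → 5 h 54 min

5 h 54 min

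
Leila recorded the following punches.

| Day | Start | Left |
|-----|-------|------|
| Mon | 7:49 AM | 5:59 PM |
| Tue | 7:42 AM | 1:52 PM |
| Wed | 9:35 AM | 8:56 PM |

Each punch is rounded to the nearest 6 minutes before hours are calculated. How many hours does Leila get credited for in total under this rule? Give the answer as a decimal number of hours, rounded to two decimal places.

Mon: in 7:49 AM→7:48 AM, out 5:59 PM→6:00 PM; 10 h 12 min
Tue: in 7:42 AM→7:42 AM, out 1:52 PM→1:54 PM; 6 h 12 min
Wed: in 9:35 AM→9:36 AM, out 8:56 PM→8:54 PM; 11 h 18 min
Total credited: 27 h 42 min.

27.70 hours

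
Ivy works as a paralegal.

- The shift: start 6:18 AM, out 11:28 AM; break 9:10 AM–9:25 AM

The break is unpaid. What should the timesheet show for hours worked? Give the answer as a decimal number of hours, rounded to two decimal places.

4.92 hours

The shift: 6:18 AM–11:28 AM = 5 h 10 min; less 15 min break → 4 h 55 min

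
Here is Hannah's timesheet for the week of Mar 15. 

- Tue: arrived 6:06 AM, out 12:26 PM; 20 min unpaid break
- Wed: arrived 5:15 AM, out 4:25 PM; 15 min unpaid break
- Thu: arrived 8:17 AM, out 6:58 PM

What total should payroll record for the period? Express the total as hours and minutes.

Tue: 6:06 AM–12:26 PM = 6 h 20 min; less 20 min break → 6 h 0 min
Wed: 5:15 AM–4:25 PM = 11 h 10 min; less 15 min break → 10 h 55 min
Thu: 8:17 AM–6:58 PM = 10 h 41 min
Total: 6 h 0 min + 10 h 55 min + 10 h 41 min = 27 h 36 min.

27 h 36 min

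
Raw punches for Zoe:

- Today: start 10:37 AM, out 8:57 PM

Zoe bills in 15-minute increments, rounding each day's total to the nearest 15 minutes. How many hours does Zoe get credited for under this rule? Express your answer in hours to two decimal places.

10.25 hours

Today: 10:37 AM–8:57 PM = 10 h 20 min → rounds to 10 h 15 min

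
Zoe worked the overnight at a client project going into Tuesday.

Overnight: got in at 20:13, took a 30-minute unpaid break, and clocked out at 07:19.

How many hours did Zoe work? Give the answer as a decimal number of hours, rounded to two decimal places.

10.60 hours

Overnight: 20:13 → midnight = 3 h 47 min; midnight → 07:19 = 7 h 19 min; span 11 h 6 min; less 30 min break → 10 h 36 min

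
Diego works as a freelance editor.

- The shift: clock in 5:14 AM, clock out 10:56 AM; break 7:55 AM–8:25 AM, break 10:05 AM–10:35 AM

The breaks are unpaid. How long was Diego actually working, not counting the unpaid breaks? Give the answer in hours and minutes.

The shift: 5:14 AM–10:56 AM = 5 h 42 min; less 60 min break → 4 h 42 min

4 h 42 min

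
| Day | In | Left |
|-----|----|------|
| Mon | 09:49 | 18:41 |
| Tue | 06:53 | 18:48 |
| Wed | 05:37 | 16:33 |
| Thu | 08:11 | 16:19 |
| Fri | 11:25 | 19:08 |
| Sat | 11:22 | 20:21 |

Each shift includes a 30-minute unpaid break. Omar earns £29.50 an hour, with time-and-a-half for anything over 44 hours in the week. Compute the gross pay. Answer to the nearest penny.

Mon: 09:49–18:41 = 8 h 52 min; less 30 min break → 8 h 22 min
Tue: 06:53–18:48 = 11 h 55 min; less 30 min break → 11 h 25 min
Wed: 05:37–16:33 = 10 h 56 min; less 30 min break → 10 h 26 min
Thu: 08:11–16:19 = 8 h 8 min; less 30 min break → 7 h 38 min
Fri: 11:25–19:08 = 7 h 43 min; less 30 min break → 7 h 13 min
Sat: 11:22–20:21 = 8 h 59 min; less 30 min break → 8 h 29 min
Total worked: 53 h 33 min = 3213 min.
Regular 44 h 0 min = 2640 min at £29.50/h; overtime 9 h 33 min = 573 min at £44.25/h.
Pay = (2640 × £29.50 + 573 × £44.25) ÷ 60 = £1720.59.

£1720.59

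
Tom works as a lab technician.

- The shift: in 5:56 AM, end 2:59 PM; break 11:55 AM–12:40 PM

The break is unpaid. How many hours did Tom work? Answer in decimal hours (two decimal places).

The shift: 5:56 AM–2:59 PM = 9 h 3 min; less 45 min break → 8 h 18 min

8.30 hours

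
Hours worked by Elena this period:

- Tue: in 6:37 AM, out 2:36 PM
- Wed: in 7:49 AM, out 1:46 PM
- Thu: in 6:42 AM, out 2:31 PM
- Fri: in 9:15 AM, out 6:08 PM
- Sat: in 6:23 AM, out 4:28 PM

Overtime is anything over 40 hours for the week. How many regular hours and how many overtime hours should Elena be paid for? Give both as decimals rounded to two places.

Tue: 6:37 AM–2:36 PM = 7 h 59 min
Wed: 7:49 AM–1:46 PM = 5 h 57 min
Thu: 6:42 AM–2:31 PM = 7 h 49 min
Fri: 9:15 AM–6:08 PM = 8 h 53 min
Sat: 6:23 AM–4:28 PM = 10 h 5 min
Total worked: 40 h 43 min = 40.72 h.
Threshold 40 h → overtime 0 h 43 min, regular 40 h 0 min.

Regular 40.00 hours, overtime 0.72 hours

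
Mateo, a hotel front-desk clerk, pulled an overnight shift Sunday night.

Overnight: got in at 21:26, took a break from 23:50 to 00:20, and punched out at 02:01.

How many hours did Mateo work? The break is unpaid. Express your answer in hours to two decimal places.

4.08 hours

Overnight: 21:26 → midnight = 2 h 34 min; midnight → 02:01 = 2 h 1 min; span 4 h 35 min; less 30 min break → 4 h 5 min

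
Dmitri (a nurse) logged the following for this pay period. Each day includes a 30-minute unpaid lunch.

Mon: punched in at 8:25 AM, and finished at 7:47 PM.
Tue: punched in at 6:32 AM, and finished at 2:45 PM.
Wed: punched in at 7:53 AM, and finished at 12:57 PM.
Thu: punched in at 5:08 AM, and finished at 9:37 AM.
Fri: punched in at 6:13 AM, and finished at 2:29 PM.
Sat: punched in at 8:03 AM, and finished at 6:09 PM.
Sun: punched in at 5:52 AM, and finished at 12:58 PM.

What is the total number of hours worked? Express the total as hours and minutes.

51 h 6 min

Mon: 8:25 AM–7:47 PM = 11 h 22 min; less 30 min break → 10 h 52 min
Tue: 6:32 AM–2:45 PM = 8 h 13 min; less 30 min break → 7 h 43 min
Wed: 7:53 AM–12:57 PM = 5 h 4 min; less 30 min break → 4 h 34 min
Thu: 5:08 AM–9:37 AM = 4 h 29 min; less 30 min break → 3 h 59 min
Fri: 6:13 AM–2:29 PM = 8 h 16 min; less 30 min break → 7 h 46 min
Sat: 8:03 AM–6:09 PM = 10 h 6 min; less 30 min break → 9 h 36 min
Sun: 5:52 AM–12:58 PM = 7 h 6 min; less 30 min break → 6 h 36 min
Total: 10 h 52 min + 7 h 43 min + 4 h 34 min + 3 h 59 min + 7 h 46 min + 9 h 36 min + 6 h 36 min = 51 h 6 min.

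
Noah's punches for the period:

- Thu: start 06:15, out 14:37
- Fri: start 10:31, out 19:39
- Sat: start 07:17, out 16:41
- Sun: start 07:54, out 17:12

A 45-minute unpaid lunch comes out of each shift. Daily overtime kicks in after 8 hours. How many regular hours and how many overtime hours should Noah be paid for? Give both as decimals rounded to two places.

Thu: 06:15–14:37 = 8 h 22 min; less 45 min break → 7 h 37 min
Fri: 10:31–19:39 = 9 h 8 min; less 45 min break → 8 h 23 min
Sat: 07:17–16:41 = 9 h 24 min; less 45 min break → 8 h 39 min
Sun: 07:54–17:12 = 9 h 18 min; less 45 min break → 8 h 33 min
Thu reg 7 h 37 min / OT 0 h 0 min; Fri reg 8 h 0 min / OT 0 h 23 min; Sat reg 8 h 0 min / OT 0 h 39 min; Sun reg 8 h 0 min / OT 0 h 33 min.
Totals: regular 31 h 37 min, overtime 1 h 35 min.

Regular 31.62 hours, overtime 1.58 hours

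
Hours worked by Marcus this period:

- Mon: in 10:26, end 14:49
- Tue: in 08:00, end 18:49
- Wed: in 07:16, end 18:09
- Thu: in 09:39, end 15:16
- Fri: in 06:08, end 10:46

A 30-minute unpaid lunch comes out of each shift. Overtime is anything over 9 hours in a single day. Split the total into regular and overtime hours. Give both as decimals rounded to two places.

Regular 31.13 hours, overtime 2.70 hours

Mon: 10:26–14:49 = 4 h 23 min; less 30 min break → 3 h 53 min
Tue: 08:00–18:49 = 10 h 49 min; less 30 min break → 10 h 19 min
Wed: 07:16–18:09 = 10 h 53 min; less 30 min break → 10 h 23 min
Thu: 09:39–15:16 = 5 h 37 min; less 30 min break → 5 h 7 min
Fri: 06:08–10:46 = 4 h 38 min; less 30 min break → 4 h 8 min
Mon reg 3 h 53 min / OT 0 h 0 min; Tue reg 9 h 0 min / OT 1 h 19 min; Wed reg 9 h 0 min / OT 1 h 23 min; Thu reg 5 h 7 min / OT 0 h 0 min; Fri reg 4 h 8 min / OT 0 h 0 min.
Totals: regular 31 h 8 min, overtime 2 h 42 min.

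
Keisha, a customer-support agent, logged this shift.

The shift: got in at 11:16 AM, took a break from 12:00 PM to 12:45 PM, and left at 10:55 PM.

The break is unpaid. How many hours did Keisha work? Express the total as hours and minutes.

10 h 54 min

The shift: 11:16 AM–10:55 PM = 11 h 39 min; less 45 min break → 10 h 54 min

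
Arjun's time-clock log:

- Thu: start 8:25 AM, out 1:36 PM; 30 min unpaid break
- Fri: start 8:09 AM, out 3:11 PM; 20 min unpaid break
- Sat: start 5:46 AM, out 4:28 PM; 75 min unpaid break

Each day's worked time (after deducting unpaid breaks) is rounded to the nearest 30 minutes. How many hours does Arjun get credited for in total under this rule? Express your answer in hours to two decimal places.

Thu: 8:25 AM–1:36 PM = 5 h 11 min − 30 min = 4 h 41 min → rounds to 4 h 30 min
Fri: 8:09 AM–3:11 PM = 7 h 2 min − 20 min = 6 h 42 min → rounds to 6 h 30 min
Sat: 5:46 AM–4:28 PM = 10 h 42 min − 75 min = 9 h 27 min → rounds to 9 h 30 min
Total credited: 20 h 30 min.

20.50 hours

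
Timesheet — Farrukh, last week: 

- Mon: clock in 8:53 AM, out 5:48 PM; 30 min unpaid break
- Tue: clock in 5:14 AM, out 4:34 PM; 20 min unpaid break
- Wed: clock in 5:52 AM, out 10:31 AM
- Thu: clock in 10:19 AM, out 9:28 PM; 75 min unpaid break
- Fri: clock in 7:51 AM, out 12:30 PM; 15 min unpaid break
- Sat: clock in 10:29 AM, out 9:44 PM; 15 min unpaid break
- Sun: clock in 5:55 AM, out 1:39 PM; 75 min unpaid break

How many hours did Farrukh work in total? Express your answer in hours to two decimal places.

55.85 hours

Mon: 8:53 AM–5:48 PM = 8 h 55 min; less 30 min break → 8 h 25 min
Tue: 5:14 AM–4:34 PM = 11 h 20 min; less 20 min break → 11 h 0 min
Wed: 5:52 AM–10:31 AM = 4 h 39 min
Thu: 10:19 AM–9:28 PM = 11 h 9 min; less 75 min break → 9 h 54 min
Fri: 7:51 AM–12:30 PM = 4 h 39 min; less 15 min break → 4 h 24 min
Sat: 10:29 AM–9:44 PM = 11 h 15 min; less 15 min break → 11 h 0 min
Sun: 5:55 AM–1:39 PM = 7 h 44 min; less 75 min break → 6 h 29 min
Total: 8 h 25 min + 11 h 0 min + 4 h 39 min + 9 h 54 min + 4 h 24 min + 11 h 0 min + 6 h 29 min = 55 h 51 min.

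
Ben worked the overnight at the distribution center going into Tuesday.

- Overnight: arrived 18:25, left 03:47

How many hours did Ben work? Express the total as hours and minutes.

9 h 22 min

Overnight: 18:25 → midnight = 5 h 35 min; midnight → 03:47 = 3 h 47 min; span 9 h 22 min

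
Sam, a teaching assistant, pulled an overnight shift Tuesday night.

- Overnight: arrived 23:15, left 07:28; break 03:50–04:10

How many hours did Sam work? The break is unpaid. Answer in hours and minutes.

Overnight: 23:15 → midnight = 0 h 45 min; midnight → 07:28 = 7 h 28 min; span 8 h 13 min; less 20 min break → 7 h 53 min

7 h 53 min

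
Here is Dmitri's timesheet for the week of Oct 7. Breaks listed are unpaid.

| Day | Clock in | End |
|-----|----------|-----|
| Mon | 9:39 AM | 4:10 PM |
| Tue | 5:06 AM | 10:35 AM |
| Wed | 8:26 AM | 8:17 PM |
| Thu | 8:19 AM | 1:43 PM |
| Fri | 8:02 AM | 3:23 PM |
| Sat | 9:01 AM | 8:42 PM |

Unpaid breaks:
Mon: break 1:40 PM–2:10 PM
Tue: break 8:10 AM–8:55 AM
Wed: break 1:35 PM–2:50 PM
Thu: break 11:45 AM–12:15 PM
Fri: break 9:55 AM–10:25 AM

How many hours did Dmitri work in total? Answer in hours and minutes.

44 h 47 min

Mon: 9:39 AM–4:10 PM = 6 h 31 min; less 30 min break → 6 h 1 min
Tue: 5:06 AM–10:35 AM = 5 h 29 min; less 45 min break → 4 h 44 min
Wed: 8:26 AM–8:17 PM = 11 h 51 min; less 75 min break → 10 h 36 min
Thu: 8:19 AM–1:43 PM = 5 h 24 min; less 30 min break → 4 h 54 min
Fri: 8:02 AM–3:23 PM = 7 h 21 min; less 30 min break → 6 h 51 min
Sat: 9:01 AM–8:42 PM = 11 h 41 min
Total: 6 h 1 min + 4 h 44 min + 10 h 36 min + 4 h 54 min + 6 h 51 min + 11 h 41 min = 44 h 47 min.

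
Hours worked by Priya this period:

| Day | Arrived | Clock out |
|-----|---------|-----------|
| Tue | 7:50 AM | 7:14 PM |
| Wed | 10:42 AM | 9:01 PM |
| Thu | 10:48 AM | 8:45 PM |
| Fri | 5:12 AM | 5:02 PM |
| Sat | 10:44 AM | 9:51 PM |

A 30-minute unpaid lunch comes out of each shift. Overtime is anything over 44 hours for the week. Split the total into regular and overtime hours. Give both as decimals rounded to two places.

Tue: 7:50 AM–7:14 PM = 11 h 24 min; less 30 min break → 10 h 54 min
Wed: 10:42 AM–9:01 PM = 10 h 19 min; less 30 min break → 9 h 49 min
Thu: 10:48 AM–8:45 PM = 9 h 57 min; less 30 min break → 9 h 27 min
Fri: 5:12 AM–5:02 PM = 11 h 50 min; less 30 min break → 11 h 20 min
Sat: 10:44 AM–9:51 PM = 11 h 7 min; less 30 min break → 10 h 37 min
Total worked: 52 h 7 min = 52.12 h.
Threshold 44 h → overtime 8 h 7 min, regular 44 h 0 min.

Regular 44.00 hours, overtime 8.12 hours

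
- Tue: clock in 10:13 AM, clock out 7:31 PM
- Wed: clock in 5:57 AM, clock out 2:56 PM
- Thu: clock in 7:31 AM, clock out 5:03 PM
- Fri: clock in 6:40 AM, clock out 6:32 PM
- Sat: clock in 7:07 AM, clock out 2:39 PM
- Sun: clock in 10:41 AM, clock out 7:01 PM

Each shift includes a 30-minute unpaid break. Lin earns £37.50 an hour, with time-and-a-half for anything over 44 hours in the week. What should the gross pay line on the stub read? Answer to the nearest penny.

£2130.94

Tue: 10:13 AM–7:31 PM = 9 h 18 min; less 30 min break → 8 h 48 min
Wed: 5:57 AM–2:56 PM = 8 h 59 min; less 30 min break → 8 h 29 min
Thu: 7:31 AM–5:03 PM = 9 h 32 min; less 30 min break → 9 h 2 min
Fri: 6:40 AM–6:32 PM = 11 h 52 min; less 30 min break → 11 h 22 min
Sat: 7:07 AM–2:39 PM = 7 h 32 min; less 30 min break → 7 h 2 min
Sun: 10:41 AM–7:01 PM = 8 h 20 min; less 30 min break → 7 h 50 min
Total worked: 52 h 33 min = 3153 min.
Regular 44 h 0 min = 2640 min at £37.50/h; overtime 8 h 33 min = 513 min at £56.25/h.
Pay = (2640 × £37.50 + 513 × £56.25) ÷ 60 = £2130.94.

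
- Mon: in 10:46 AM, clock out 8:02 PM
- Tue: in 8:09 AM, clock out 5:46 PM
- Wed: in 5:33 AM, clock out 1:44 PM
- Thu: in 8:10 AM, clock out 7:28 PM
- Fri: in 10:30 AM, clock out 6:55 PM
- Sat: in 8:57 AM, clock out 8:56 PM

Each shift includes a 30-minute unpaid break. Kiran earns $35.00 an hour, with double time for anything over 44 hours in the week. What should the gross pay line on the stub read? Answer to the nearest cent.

Mon: 10:46 AM–8:02 PM = 9 h 16 min; less 30 min break → 8 h 46 min
Tue: 8:09 AM–5:46 PM = 9 h 37 min; less 30 min break → 9 h 7 min
Wed: 5:33 AM–1:44 PM = 8 h 11 min; less 30 min break → 7 h 41 min
Thu: 8:10 AM–7:28 PM = 11 h 18 min; less 30 min break → 10 h 48 min
Fri: 10:30 AM–6:55 PM = 8 h 25 min; less 30 min break → 7 h 55 min
Sat: 8:57 AM–8:56 PM = 11 h 59 min; less 30 min break → 11 h 29 min
Total worked: 55 h 46 min = 3346 min.
Regular 44 h 0 min = 2640 min at $35.00/h; overtime 11 h 46 min = 706 min at $70.00/h.
Pay = (2640 × $35.00 + 706 × $70.00) ÷ 60 = $2363.67.

$2363.67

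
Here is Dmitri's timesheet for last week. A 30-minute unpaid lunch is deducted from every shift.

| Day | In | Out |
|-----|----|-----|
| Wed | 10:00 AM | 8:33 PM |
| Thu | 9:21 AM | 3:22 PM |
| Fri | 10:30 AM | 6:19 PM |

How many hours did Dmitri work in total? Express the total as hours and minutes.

22 h 53 min

Wed: 10:00 AM–8:33 PM = 10 h 33 min; less 30 min break → 10 h 3 min
Thu: 9:21 AM–3:22 PM = 6 h 1 min; less 30 min break → 5 h 31 min
Fri: 10:30 AM–6:19 PM = 7 h 49 min; less 30 min break → 7 h 19 min
Total: 10 h 3 min + 5 h 31 min + 7 h 19 min = 22 h 53 min.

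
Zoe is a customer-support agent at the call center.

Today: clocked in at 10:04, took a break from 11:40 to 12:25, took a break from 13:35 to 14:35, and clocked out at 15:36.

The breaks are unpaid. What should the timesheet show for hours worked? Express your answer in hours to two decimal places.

Today: 10:04–15:36 = 5 h 32 min; less 105 min break → 3 h 47 min

3.78 hours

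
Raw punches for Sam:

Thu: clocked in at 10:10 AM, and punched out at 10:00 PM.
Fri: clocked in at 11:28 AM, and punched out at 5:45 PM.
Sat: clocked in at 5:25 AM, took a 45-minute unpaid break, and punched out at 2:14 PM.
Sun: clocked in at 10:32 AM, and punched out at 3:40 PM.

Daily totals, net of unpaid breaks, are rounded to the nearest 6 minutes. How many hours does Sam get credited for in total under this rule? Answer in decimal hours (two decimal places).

Thu: 10:10 AM–10:00 PM = 11 h 50 min → rounds to 11 h 48 min
Fri: 11:28 AM–5:45 PM = 6 h 17 min → rounds to 6 h 18 min
Sat: 5:25 AM–2:14 PM = 8 h 49 min − 45 min = 8 h 4 min → rounds to 8 h 6 min
Sun: 10:32 AM–3:40 PM = 5 h 8 min → rounds to 5 h 6 min
Total credited: 31 h 18 min.

31.30 hours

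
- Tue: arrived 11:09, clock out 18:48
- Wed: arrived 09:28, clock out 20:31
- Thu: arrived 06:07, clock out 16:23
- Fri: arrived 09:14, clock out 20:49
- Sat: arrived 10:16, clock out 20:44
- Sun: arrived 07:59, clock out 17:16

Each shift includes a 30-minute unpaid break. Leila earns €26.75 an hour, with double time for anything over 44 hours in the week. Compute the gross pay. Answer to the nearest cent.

€1888.55

Tue: 11:09–18:48 = 7 h 39 min; less 30 min break → 7 h 9 min
Wed: 09:28–20:31 = 11 h 3 min; less 30 min break → 10 h 33 min
Thu: 06:07–16:23 = 10 h 16 min; less 30 min break → 9 h 46 min
Fri: 09:14–20:49 = 11 h 35 min; less 30 min break → 11 h 5 min
Sat: 10:16–20:44 = 10 h 28 min; less 30 min break → 9 h 58 min
Sun: 07:59–17:16 = 9 h 17 min; less 30 min break → 8 h 47 min
Total worked: 57 h 18 min = 3438 min.
Regular 44 h 0 min = 2640 min at €26.75/h; overtime 13 h 18 min = 798 min at €53.50/h.
Pay = (2640 × €26.75 + 798 × €53.50) ÷ 60 = €1888.55.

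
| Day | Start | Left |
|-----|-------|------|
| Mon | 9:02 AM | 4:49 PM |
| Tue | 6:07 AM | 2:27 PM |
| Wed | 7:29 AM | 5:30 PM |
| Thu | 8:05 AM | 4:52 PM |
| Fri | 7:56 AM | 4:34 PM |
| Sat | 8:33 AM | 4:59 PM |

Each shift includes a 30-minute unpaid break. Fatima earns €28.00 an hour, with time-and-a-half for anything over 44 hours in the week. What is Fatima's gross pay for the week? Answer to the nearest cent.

€1441.30

Mon: 9:02 AM–4:49 PM = 7 h 47 min; less 30 min break → 7 h 17 min
Tue: 6:07 AM–2:27 PM = 8 h 20 min; less 30 min break → 7 h 50 min
Wed: 7:29 AM–5:30 PM = 10 h 1 min; less 30 min break → 9 h 31 min
Thu: 8:05 AM–4:52 PM = 8 h 47 min; less 30 min break → 8 h 17 min
Fri: 7:56 AM–4:34 PM = 8 h 38 min; less 30 min break → 8 h 8 min
Sat: 8:33 AM–4:59 PM = 8 h 26 min; less 30 min break → 7 h 56 min
Total worked: 48 h 59 min = 2939 min.
Regular 44 h 0 min = 2640 min at €28.00/h; overtime 4 h 59 min = 299 min at €42.00/h.
Pay = (2640 × €28.00 + 299 × €42.00) ÷ 60 = €1441.30.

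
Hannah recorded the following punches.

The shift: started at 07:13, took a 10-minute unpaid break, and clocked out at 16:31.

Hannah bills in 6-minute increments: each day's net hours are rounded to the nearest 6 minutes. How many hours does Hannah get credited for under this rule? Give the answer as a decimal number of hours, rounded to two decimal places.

9.10 hours

The shift: 07:13–16:31 = 9 h 18 min − 10 min = 9 h 8 min → rounds to 9 h 6 min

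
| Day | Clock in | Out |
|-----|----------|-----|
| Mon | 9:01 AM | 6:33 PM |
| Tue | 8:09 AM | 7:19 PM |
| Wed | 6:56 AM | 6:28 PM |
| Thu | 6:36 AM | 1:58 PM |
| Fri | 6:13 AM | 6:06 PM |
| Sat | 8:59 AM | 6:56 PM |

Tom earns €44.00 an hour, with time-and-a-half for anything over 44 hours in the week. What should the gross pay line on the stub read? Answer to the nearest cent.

Mon: 9:01 AM–6:33 PM = 9 h 32 min
Tue: 8:09 AM–7:19 PM = 11 h 10 min
Wed: 6:56 AM–6:28 PM = 11 h 32 min
Thu: 6:36 AM–1:58 PM = 7 h 22 min
Fri: 6:13 AM–6:06 PM = 11 h 53 min
Sat: 8:59 AM–6:56 PM = 9 h 57 min
Total worked: 61 h 26 min = 3686 min.
Regular 44 h 0 min = 2640 min at €44.00/h; overtime 17 h 26 min = 1046 min at €66.00/h.
Pay = (2640 × €44.00 + 1046 × €66.00) ÷ 60 = €3086.60.

€3086.60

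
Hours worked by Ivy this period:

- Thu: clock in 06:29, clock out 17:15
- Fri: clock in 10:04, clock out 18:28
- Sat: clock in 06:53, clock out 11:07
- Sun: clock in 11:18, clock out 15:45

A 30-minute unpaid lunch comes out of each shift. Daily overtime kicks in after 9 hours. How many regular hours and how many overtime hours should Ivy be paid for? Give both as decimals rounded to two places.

Thu: 06:29–17:15 = 10 h 46 min; less 30 min break → 10 h 16 min
Fri: 10:04–18:28 = 8 h 24 min; less 30 min break → 7 h 54 min
Sat: 06:53–11:07 = 4 h 14 min; less 30 min break → 3 h 44 min
Sun: 11:18–15:45 = 4 h 27 min; less 30 min break → 3 h 57 min
Thu reg 9 h 0 min / OT 1 h 16 min; Fri reg 7 h 54 min / OT 0 h 0 min; Sat reg 3 h 44 min / OT 0 h 0 min; Sun reg 3 h 57 min / OT 0 h 0 min.
Totals: regular 24 h 35 min, overtime 1 h 16 min.

Regular 24.58 hours, overtime 1.27 hours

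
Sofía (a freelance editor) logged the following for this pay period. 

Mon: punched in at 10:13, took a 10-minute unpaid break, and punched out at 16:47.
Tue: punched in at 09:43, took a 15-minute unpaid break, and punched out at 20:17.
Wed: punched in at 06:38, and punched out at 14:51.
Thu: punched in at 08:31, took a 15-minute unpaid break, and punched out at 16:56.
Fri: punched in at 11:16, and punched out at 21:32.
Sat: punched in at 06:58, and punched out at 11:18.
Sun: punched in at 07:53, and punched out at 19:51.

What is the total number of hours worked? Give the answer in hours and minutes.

59 h 40 min

Mon: 10:13–16:47 = 6 h 34 min; less 10 min break → 6 h 24 min
Tue: 09:43–20:17 = 10 h 34 min; less 15 min break → 10 h 19 min
Wed: 06:38–14:51 = 8 h 13 min
Thu: 08:31–16:56 = 8 h 25 min; less 15 min break → 8 h 10 min
Fri: 11:16–21:32 = 10 h 16 min
Sat: 06:58–11:18 = 4 h 20 min
Sun: 07:53–19:51 = 11 h 58 min
Total: 6 h 24 min + 10 h 19 min + 8 h 13 min + 8 h 10 min + 10 h 16 min + 4 h 20 min + 11 h 58 min = 59 h 40 min.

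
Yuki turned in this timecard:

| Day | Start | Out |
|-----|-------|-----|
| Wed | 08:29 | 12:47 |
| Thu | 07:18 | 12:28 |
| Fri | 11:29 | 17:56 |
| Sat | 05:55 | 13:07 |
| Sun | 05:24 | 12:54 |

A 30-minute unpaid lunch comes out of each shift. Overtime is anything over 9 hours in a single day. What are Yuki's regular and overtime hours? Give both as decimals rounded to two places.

Regular 28.12 hours, overtime 0.00 hours

Wed: 08:29–12:47 = 4 h 18 min; less 30 min break → 3 h 48 min
Thu: 07:18–12:28 = 5 h 10 min; less 30 min break → 4 h 40 min
Fri: 11:29–17:56 = 6 h 27 min; less 30 min break → 5 h 57 min
Sat: 05:55–13:07 = 7 h 12 min; less 30 min break → 6 h 42 min
Sun: 05:24–12:54 = 7 h 30 min; less 30 min break → 7 h 0 min
Wed reg 3 h 48 min / OT 0 h 0 min; Thu reg 4 h 40 min / OT 0 h 0 min; Fri reg 5 h 57 min / OT 0 h 0 min; Sat reg 6 h 42 min / OT 0 h 0 min; Sun reg 7 h 0 min / OT 0 h 0 min.
Totals: regular 28 h 7 min, overtime 0 h 0 min.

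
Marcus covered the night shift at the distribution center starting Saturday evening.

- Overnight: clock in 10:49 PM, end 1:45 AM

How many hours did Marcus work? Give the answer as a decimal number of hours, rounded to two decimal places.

Overnight: 10:49 PM → midnight = 1 h 11 min; midnight → 1:45 AM = 1 h 45 min; span 2 h 56 min

2.93 hours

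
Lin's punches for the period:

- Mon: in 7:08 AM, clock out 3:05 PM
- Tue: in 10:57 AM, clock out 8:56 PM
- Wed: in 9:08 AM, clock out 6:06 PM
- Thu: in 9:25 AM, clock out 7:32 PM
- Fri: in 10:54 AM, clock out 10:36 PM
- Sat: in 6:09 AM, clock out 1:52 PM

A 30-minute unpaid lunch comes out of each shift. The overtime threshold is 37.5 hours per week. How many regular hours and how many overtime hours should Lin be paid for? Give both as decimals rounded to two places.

Mon: 7:08 AM–3:05 PM = 7 h 57 min; less 30 min break → 7 h 27 min
Tue: 10:57 AM–8:56 PM = 9 h 59 min; less 30 min break → 9 h 29 min
Wed: 9:08 AM–6:06 PM = 8 h 58 min; less 30 min break → 8 h 28 min
Thu: 9:25 AM–7:32 PM = 10 h 7 min; less 30 min break → 9 h 37 min
Fri: 10:54 AM–10:36 PM = 11 h 42 min; less 30 min break → 11 h 12 min
Sat: 6:09 AM–1:52 PM = 7 h 43 min; less 30 min break → 7 h 13 min
Total worked: 53 h 26 min = 53.43 h.
Threshold 37.5 h → overtime 15 h 56 min, regular 37 h 30 min.

Regular 37.50 hours, overtime 15.93 hours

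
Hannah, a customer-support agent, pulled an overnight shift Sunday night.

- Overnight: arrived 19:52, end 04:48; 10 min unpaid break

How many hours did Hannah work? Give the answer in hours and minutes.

8 h 46 min

Overnight: 19:52 → midnight = 4 h 8 min; midnight → 04:48 = 4 h 48 min; span 8 h 56 min; less 10 min break → 8 h 46 min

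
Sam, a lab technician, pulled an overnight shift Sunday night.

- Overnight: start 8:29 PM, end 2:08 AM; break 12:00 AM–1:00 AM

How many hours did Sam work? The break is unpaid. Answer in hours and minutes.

4 h 39 min

Overnight: 8:29 PM → midnight = 3 h 31 min; midnight → 2:08 AM = 2 h 8 min; span 5 h 39 min; less 60 min break → 4 h 39 min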